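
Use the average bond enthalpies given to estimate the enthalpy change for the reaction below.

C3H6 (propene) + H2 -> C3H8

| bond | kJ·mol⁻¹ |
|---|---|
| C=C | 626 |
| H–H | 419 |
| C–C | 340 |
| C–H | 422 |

Bonds broken (reactants):
  C–C: 1 × 340 = 340
  C–H: 6 × 422 = 2532
  C=C: 1 × 626 = 626
  H–H: 1 × 419 = 419
  Σ(broken) = 3917 kJ
Bonds formed (products):
  C–C: 2 × 340 = 680
  C–H: 8 × 422 = 3376
  Σ(formed) = 4056 kJ
ΔH = Σ(broken) − Σ(formed) = 3917 − 4056 = −139 kJ

ΔH ≈ −139 kJ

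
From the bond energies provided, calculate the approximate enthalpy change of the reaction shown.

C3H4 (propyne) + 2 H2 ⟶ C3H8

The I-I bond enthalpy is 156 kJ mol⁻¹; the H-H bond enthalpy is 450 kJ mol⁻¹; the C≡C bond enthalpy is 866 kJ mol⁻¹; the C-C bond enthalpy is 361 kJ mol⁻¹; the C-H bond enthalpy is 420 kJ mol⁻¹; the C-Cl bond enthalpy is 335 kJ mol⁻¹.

Bonds broken (reactants):
  C≡C: 1 × 866 = 866
  C-C: 1 × 361 = 361
  C-H: 4 × 420 = 1680
  H-H: 2 × 450 = 900
  Σ(broken) = 3807 kJ
Bonds formed (products):
  C-C: 2 × 361 = 722
  C-H: 8 × 420 = 3360
  Σ(formed) = 4082 kJ
ΔH = Σ(broken) − Σ(formed) = 3807 − 4082 = −275 kJ

ΔH ≈ −275 kJ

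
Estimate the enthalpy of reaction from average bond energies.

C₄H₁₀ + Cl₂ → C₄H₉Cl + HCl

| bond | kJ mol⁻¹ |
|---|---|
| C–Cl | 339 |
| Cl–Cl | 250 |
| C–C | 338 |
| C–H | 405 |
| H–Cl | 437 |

ΔH ≈ −121 kJ

Bonds broken (reactants):
  C–C: 3 × 338 = 1014
  C–H: 10 × 405 = 4050
  Cl–Cl: 1 × 250 = 250
  Σ(broken) = 5314 kJ
Bonds formed (products):
  C–C: 3 × 338 = 1014
  C–Cl: 1 × 339 = 339
  C–H: 9 × 405 = 3645
  H–Cl: 1 × 437 = 437
  Σ(formed) = 5435 kJ
ΔH = Σ(broken) − Σ(formed) = 5314 − 5435 = −121 kJ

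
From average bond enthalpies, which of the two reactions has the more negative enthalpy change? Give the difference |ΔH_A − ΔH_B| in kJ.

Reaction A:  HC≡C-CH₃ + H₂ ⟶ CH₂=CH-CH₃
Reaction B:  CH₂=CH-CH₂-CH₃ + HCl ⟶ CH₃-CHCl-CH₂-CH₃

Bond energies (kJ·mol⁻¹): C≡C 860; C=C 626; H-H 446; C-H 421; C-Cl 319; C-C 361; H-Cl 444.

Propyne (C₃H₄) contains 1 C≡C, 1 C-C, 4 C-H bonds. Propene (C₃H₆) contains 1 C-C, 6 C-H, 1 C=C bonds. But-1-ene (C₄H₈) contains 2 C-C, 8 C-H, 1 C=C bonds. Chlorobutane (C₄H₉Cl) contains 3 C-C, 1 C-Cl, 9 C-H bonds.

Reaction A:
  Bonds broken (reactants):
    C≡C: 1 × 860 = 860
    C-C: 1 × 361 = 361
    C-H: 4 × 421 = 1684
    H-H: 1 × 446 = 446
    Σ(broken) = 3351 kJ
  Bonds formed (products):
    C-C: 1 × 361 = 361
    C-H: 6 × 421 = 2526
    C=C: 1 × 626 = 626
    Σ(formed) = 3513 kJ
  ΔH_A = 3351 − 3513 = −162 kJ
Reaction B:
  Bonds broken (reactants):
    C-C: 2 × 361 = 722
    C-H: 8 × 421 = 3368
    C=C: 1 × 626 = 626
    H-Cl: 1 × 444 = 444
    Σ(broken) = 5160 kJ
  Bonds formed (products):
    C-C: 3 × 361 = 1083
    C-Cl: 1 × 319 = 319
    C-H: 9 × 421 = 3789
    Σ(formed) = 5191 kJ
  ΔH_B = 5160 − 5191 = −31 kJ
ΔH_A − ΔH_B = −131 kJ, so reaction A has the more negative ΔH; |ΔH_A − ΔH_B| = 131 kJ.

Reaction A, by 131 kJ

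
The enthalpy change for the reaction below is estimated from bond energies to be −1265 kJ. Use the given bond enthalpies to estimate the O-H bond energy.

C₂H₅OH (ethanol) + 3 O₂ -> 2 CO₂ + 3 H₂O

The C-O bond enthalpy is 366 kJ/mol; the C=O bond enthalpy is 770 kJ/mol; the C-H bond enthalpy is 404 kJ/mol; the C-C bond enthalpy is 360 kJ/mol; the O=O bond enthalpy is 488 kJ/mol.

D(O-H) ≈ 479 kJ/mol

Let D be the O-H bond energy.
Σ(broken) = 1×360 + 5×404 + 1×366 + 1×D + 3×488 = 4210 + D
Σ(formed) = 4×770 + 6×D = 3080 + 6D
ΔH = Σ(broken) − Σ(formed) = (4210 + D) − (3080 + 6D) = +1130 − 5D
Setting this equal to −1265 kJ gives 5D = 2395, so D = 479 kJ/mol.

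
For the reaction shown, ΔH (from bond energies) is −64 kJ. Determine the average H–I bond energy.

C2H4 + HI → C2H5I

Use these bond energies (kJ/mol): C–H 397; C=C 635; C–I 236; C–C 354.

D(H–I) ≈ 288 kJ/mol

Let D be the H–I bond energy.
Σ(broken) = 4×397 + 1×635 + 1×D = 2223 + D
Σ(formed) = 1×354 + 5×397 + 1×236 = 2575
ΔH = Σ(broken) − Σ(formed) = (2223 + D) − (2575) = −352 + D
Setting this equal to −64 kJ gives D = 288 kJ/mol.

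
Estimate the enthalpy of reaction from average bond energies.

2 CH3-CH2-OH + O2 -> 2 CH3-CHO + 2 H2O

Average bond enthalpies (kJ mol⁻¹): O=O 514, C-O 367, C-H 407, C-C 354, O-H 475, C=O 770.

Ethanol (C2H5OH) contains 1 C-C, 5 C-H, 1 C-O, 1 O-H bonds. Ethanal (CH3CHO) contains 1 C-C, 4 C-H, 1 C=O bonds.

Bonds broken (reactants):
  C-C: 2 × 354 = 708
  C-H: 10 × 407 = 4070
  C-O: 2 × 367 = 734
  O-H: 2 × 475 = 950
  O=O: 1 × 514 = 514
  Σ(broken) = 6976 kJ
Bonds formed (products):
  C-C: 2 × 354 = 708
  C-H: 8 × 407 = 3256
  C=O: 2 × 770 = 1540
  O-H: 4 × 475 = 1900
  Σ(formed) = 7404 kJ
ΔH = Σ(broken) − Σ(formed) = 6976 − 7404 = −428 kJ

ΔH ≈ −428 kJ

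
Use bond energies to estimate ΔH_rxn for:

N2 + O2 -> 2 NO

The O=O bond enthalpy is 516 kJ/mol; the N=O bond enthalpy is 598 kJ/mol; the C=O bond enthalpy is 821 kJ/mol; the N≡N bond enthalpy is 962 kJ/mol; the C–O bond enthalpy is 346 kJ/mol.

ΔH ≈ +282 kJ

Bonds broken (reactants):
  N≡N: 1 × 962 = 962
  O=O: 1 × 516 = 516
  Σ(broken) = 1478 kJ
Bonds formed (products):
  N=O: 2 × 598 = 1196
  Σ(formed) = 1196 kJ
ΔH = Σ(broken) − Σ(formed) = 1478 − 1196 = +282 kJ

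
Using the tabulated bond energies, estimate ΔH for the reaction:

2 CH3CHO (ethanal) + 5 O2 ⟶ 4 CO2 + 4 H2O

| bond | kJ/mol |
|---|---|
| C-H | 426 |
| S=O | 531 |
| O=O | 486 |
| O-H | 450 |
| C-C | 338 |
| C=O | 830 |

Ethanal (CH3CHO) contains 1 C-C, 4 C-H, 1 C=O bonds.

ΔH ≈ −2066 kJ

Bonds broken (reactants):
  C-C: 2 × 338 = 676
  C-H: 8 × 426 = 3408
  C=O: 2 × 830 = 1660
  O=O: 5 × 486 = 2430
  Σ(broken) = 8174 kJ
Bonds formed (products):
  C=O: 8 × 830 = 6640
  O-H: 8 × 450 = 3600
  Σ(formed) = 10240 kJ
ΔH = Σ(broken) − Σ(formed) = 8174 − 10240 = −2066 kJ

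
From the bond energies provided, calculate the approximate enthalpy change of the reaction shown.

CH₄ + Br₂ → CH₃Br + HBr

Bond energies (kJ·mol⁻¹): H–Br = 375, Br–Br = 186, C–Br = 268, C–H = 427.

ΔH ≈ −30 kJ

Bonds broken (reactants):
  Br–Br: 1 × 186 = 186
  C–H: 4 × 427 = 1708
  Σ(broken) = 1894 kJ
Bonds formed (products):
  C–Br: 1 × 268 = 268
  C–H: 3 × 427 = 1281
  H–Br: 1 × 375 = 375
  Σ(formed) = 1924 kJ
ΔH = Σ(broken) − Σ(formed) = 1894 − 1924 = −30 kJ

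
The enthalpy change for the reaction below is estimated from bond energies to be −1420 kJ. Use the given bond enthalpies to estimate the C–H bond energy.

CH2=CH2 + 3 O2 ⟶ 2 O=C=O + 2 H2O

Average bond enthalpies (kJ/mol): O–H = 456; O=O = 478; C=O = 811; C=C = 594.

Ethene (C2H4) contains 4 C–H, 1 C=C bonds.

Let D be the C–H bond energy.
Σ(broken) = 4×D + 1×594 + 3×478 = 2028 + 4D
Σ(formed) = 4×811 + 4×456 = 5068
ΔH = Σ(broken) − Σ(formed) = (2028 + 4D) − (5068) = −3040 + 4D
Setting this equal to −1420 kJ gives 4D = 1620, so D = 405 kJ/mol.

D(C–H) ≈ 405 kJ/mol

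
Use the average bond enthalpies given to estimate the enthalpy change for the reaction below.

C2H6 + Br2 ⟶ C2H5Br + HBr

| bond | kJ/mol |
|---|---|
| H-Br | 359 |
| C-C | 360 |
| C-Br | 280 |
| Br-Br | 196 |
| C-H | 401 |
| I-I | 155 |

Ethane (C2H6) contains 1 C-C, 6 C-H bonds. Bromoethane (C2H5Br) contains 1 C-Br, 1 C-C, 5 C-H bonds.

Bonds broken (reactants):
  Br-Br: 1 × 196 = 196
  C-C: 1 × 360 = 360
  C-H: 6 × 401 = 2406
  Σ(broken) = 2962 kJ
Bonds formed (products):
  C-Br: 1 × 280 = 280
  C-C: 1 × 360 = 360
  C-H: 5 × 401 = 2005
  H-Br: 1 × 359 = 359
  Σ(formed) = 3004 kJ
ΔH = Σ(broken) − Σ(formed) = 2962 − 3004 = −42 kJ

ΔH ≈ −42 kJ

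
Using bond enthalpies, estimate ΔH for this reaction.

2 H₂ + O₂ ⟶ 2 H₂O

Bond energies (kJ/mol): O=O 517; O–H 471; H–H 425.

ΔH ≈ −517 kJ

Bonds broken (reactants):
  H–H: 2 × 425 = 850
  O=O: 1 × 517 = 517
  Σ(broken) = 1367 kJ
Bonds formed (products):
  O–H: 4 × 471 = 1884
  Σ(formed) = 1884 kJ
ΔH = Σ(broken) − Σ(formed) = 1367 − 1884 = −517 kJ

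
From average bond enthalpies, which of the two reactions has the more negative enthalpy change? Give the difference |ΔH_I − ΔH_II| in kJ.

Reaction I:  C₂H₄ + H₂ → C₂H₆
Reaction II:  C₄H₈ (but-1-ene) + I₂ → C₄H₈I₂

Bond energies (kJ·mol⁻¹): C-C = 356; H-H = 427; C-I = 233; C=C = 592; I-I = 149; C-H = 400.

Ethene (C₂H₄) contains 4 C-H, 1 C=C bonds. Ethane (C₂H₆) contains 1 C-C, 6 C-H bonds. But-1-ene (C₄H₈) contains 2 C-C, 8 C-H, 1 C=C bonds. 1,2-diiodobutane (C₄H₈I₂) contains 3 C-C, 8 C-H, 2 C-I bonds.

Reaction I:
  Bonds broken (reactants):
    C-H: 4 × 400 = 1600
    C=C: 1 × 592 = 592
    H-H: 1 × 427 = 427
    Σ(broken) = 2619 kJ
  Bonds formed (products):
    C-C: 1 × 356 = 356
    C-H: 6 × 400 = 2400
    Σ(formed) = 2756 kJ
  ΔH_I = 2619 − 2756 = −137 kJ
Reaction II:
  Bonds broken (reactants):
    C-C: 2 × 356 = 712
    C-H: 8 × 400 = 3200
    C=C: 1 × 592 = 592
    I-I: 1 × 149 = 149
    Σ(broken) = 4653 kJ
  Bonds formed (products):
    C-C: 3 × 356 = 1068
    C-H: 8 × 400 = 3200
    C-I: 2 × 233 = 466
    Σ(formed) = 4734 kJ
  ΔH_II = 4653 − 4734 = −81 kJ
ΔH_I − ΔH_II = −56 kJ, so reaction I has the more negative ΔH; |ΔH_I − ΔH_II| = 56 kJ.

Reaction I, by 56 kJ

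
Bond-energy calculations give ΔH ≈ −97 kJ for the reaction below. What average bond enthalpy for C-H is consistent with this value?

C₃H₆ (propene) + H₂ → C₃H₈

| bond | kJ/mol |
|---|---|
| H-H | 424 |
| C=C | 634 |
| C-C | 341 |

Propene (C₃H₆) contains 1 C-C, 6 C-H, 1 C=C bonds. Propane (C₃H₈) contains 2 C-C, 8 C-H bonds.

D(C-H) ≈ 407 kJ/mol

Let D be the C-H bond energy.
Σ(broken) = 1×341 + 6×D + 1×634 + 1×424 = 1399 + 6D
Σ(formed) = 2×341 + 8×D = 682 + 8D
ΔH = Σ(broken) − Σ(formed) = (1399 + 6D) − (682 + 8D) = +717 − 2D
Setting this equal to −97 kJ gives 2D = 814, so D = 407 kJ/mol.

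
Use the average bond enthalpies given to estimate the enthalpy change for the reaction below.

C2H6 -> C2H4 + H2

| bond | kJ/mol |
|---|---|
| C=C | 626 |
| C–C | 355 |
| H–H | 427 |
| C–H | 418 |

Bonds broken (reactants):
  C–C: 1 × 355 = 355
  C–H: 6 × 418 = 2508
  Σ(broken) = 2863 kJ
Bonds formed (products):
  C–H: 4 × 418 = 1672
  C=C: 1 × 626 = 626
  H–H: 1 × 427 = 427
  Σ(formed) = 2725 kJ
ΔH = Σ(broken) − Σ(formed) = 2863 − 2725 = +138 kJ

ΔH ≈ +138 kJ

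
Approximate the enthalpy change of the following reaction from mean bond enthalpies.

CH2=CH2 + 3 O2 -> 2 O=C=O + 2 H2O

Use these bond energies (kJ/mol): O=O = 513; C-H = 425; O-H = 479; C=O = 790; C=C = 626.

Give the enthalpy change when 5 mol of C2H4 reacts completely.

Bonds broken (reactants):
  C-H: 4 × 425 = 1700
  C=C: 1 × 626 = 626
  O=O: 3 × 513 = 1539
  Σ(broken) = 3865 kJ
Bonds formed (products):
  C=O: 4 × 790 = 3160
  O-H: 4 × 479 = 1916
  Σ(formed) = 5076 kJ
ΔH = Σ(broken) − Σ(formed) = 3865 − 5076 = −1211 kJ
For 5× the reaction as written: 5 × (−1211) = −6055 kJ

ΔH = −6055 kJ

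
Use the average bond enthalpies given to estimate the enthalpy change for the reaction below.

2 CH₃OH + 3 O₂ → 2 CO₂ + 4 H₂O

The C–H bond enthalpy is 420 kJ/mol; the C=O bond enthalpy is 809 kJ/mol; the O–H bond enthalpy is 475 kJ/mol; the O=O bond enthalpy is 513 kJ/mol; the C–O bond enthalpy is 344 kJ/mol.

ΔH ≈ −1339 kJ

Bonds broken (reactants):
  C–H: 6 × 420 = 2520
  C–O: 2 × 344 = 688
  O–H: 2 × 475 = 950
  O=O: 3 × 513 = 1539
  Σ(broken) = 5697 kJ
Bonds formed (products):
  C=O: 4 × 809 = 3236
  O–H: 8 × 475 = 3800
  Σ(formed) = 7036 kJ
ΔH = Σ(broken) − Σ(formed) = 5697 − 7036 = −1339 kJ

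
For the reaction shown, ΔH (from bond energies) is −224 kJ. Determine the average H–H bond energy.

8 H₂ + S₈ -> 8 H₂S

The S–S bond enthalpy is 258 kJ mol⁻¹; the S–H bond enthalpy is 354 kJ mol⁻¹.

Let D be the H–H bond energy.
Σ(broken) = 8×D + 8×258 = 2064 + 8D
Σ(formed) = 16×354 = 5664
ΔH = Σ(broken) − Σ(formed) = (2064 + 8D) − (5664) = −3600 + 8D
Setting this equal to −224 kJ gives 8D = 3376, so D = 422 kJ/mol.

D(H–H) ≈ 422 kJ/mol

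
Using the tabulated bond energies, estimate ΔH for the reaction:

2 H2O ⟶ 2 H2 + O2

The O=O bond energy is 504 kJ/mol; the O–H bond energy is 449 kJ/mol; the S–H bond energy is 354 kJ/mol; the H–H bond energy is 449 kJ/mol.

Bonds broken (reactants):
  O–H: 4 × 449 = 1796
  Σ(broken) = 1796 kJ
Bonds formed (products):
  H–H: 2 × 449 = 898
  O=O: 1 × 504 = 504
  Σ(formed) = 1402 kJ
ΔH = Σ(broken) − Σ(formed) = 1796 − 1402 = +394 kJ

ΔH ≈ +394 kJ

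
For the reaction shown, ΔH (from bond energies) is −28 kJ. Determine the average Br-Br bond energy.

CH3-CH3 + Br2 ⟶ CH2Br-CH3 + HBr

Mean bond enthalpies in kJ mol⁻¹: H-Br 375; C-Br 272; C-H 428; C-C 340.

D(Br-Br) ≈ 191 kJ/mol

Let D be the Br-Br bond energy.
Σ(broken) = 1×D + 1×340 + 6×428 = 2908 + D
Σ(formed) = 1×272 + 1×340 + 5×428 + 1×375 = 3127
ΔH = Σ(broken) − Σ(formed) = (2908 + D) − (3127) = −219 + D
Setting this equal to −28 kJ gives D = 191 kJ/mol.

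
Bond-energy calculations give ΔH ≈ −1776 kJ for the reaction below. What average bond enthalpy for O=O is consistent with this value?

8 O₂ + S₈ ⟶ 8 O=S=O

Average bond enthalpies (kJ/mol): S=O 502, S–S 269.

D(O=O) ≈ 513 kJ/mol

Let D be the O=O bond energy.
Σ(broken) = 8×D + 8×269 = 2152 + 8D
Σ(formed) = 16×502 = 8032
ΔH = Σ(broken) − Σ(formed) = (2152 + 8D) − (8032) = −5880 + 8D
Setting this equal to −1776 kJ gives 8D = 4104, so D = 513 kJ/mol.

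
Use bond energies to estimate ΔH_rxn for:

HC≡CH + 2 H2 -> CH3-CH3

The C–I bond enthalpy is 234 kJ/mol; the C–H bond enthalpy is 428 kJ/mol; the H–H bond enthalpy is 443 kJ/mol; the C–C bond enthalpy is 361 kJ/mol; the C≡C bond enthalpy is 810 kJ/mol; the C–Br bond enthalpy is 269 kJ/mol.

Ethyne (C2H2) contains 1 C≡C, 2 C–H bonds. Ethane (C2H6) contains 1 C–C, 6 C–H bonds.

Bonds broken (reactants):
  C≡C: 1 × 810 = 810
  C–H: 2 × 428 = 856
  H–H: 2 × 443 = 886
  Σ(broken) = 2552 kJ
Bonds formed (products):
  C–C: 1 × 361 = 361
  C–H: 6 × 428 = 2568
  Σ(formed) = 2929 kJ
ΔH = Σ(broken) − Σ(formed) = 2552 − 2929 = −377 kJ

ΔH ≈ −377 kJ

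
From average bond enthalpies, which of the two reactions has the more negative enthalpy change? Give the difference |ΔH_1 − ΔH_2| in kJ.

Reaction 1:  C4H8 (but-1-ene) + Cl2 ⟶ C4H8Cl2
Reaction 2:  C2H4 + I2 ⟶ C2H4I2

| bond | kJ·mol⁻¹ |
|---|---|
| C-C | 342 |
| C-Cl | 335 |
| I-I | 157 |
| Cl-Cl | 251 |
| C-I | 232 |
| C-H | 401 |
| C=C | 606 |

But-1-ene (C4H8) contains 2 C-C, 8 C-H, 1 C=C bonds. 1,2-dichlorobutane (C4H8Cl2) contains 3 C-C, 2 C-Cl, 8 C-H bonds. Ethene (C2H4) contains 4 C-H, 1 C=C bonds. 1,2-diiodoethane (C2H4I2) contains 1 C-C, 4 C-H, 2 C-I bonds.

Reaction 1:
  Bonds broken (reactants):
    C-C: 2 × 342 = 684
    C-H: 8 × 401 = 3208
    C=C: 1 × 606 = 606
    Cl-Cl: 1 × 251 = 251
    Σ(broken) = 4749 kJ
  Bonds formed (products):
    C-C: 3 × 342 = 1026
    C-Cl: 2 × 335 = 670
    C-H: 8 × 401 = 3208
    Σ(formed) = 4904 kJ
  ΔH_1 = 4749 − 4904 = −155 kJ
Reaction 2:
  Bonds broken (reactants):
    C-H: 4 × 401 = 1604
    C=C: 1 × 606 = 606
    I-I: 1 × 157 = 157
    Σ(broken) = 2367 kJ
  Bonds formed (products):
    C-C: 1 × 342 = 342
    C-H: 4 × 401 = 1604
    C-I: 2 × 232 = 464
    Σ(formed) = 2410 kJ
  ΔH_2 = 2367 − 2410 = −43 kJ
ΔH_1 − ΔH_2 = −112 kJ, so reaction 1 has the more negative ΔH; |ΔH_1 − ΔH_2| = 112 kJ.

Reaction 1, by 112 kJ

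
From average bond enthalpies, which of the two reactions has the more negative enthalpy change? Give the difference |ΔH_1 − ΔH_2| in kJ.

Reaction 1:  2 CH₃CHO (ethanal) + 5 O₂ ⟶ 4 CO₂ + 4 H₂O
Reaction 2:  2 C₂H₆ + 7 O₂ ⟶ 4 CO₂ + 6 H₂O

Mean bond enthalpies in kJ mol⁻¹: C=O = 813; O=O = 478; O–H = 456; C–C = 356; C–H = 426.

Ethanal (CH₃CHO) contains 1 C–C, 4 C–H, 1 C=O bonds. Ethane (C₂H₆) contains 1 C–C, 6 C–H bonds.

Reaction 2, by 790 kJ

Reaction 1:
  Bonds broken (reactants):
    C–C: 2 × 356 = 712
    C–H: 8 × 426 = 3408
    C=O: 2 × 813 = 1626
    O=O: 5 × 478 = 2390
    Σ(broken) = 8136 kJ
  Bonds formed (products):
    C=O: 8 × 813 = 6504
    O–H: 8 × 456 = 3648
    Σ(formed) = 10152 kJ
  ΔH_1 = 8136 − 10152 = −2016 kJ
Reaction 2:
  Bonds broken (reactants):
    C–C: 2 × 356 = 712
    C–H: 12 × 426 = 5112
    O=O: 7 × 478 = 3346
    Σ(broken) = 9170 kJ
  Bonds formed (products):
    C=O: 8 × 813 = 6504
    O–H: 12 × 456 = 5472
    Σ(formed) = 11976 kJ
  ΔH_2 = 9170 − 11976 = −2806 kJ
ΔH_1 − ΔH_2 = +790 kJ, so reaction 2 has the more negative ΔH; |ΔH_1 − ΔH_2| = 790 kJ.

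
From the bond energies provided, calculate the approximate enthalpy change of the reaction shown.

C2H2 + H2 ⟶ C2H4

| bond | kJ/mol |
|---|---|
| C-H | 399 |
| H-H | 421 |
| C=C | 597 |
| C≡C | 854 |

ΔH ≈ −120 kJ

Bonds broken (reactants):
  C≡C: 1 × 854 = 854
  C-H: 2 × 399 = 798
  H-H: 1 × 421 = 421
  Σ(broken) = 2073 kJ
Bonds formed (products):
  C-H: 4 × 399 = 1596
  C=C: 1 × 597 = 597
  Σ(formed) = 2193 kJ
ΔH = Σ(broken) − Σ(formed) = 2073 − 2193 = −120 kJ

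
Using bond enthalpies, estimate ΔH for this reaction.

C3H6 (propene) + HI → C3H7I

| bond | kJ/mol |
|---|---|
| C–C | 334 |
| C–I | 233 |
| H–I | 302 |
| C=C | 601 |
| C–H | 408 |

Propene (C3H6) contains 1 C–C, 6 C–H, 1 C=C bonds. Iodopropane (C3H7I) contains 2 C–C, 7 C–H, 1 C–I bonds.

Bonds broken (reactants):
  C–C: 1 × 334 = 334
  C–H: 6 × 408 = 2448
  C=C: 1 × 601 = 601
  H–I: 1 × 302 = 302
  Σ(broken) = 3685 kJ
Bonds formed (products):
  C–C: 2 × 334 = 668
  C–H: 7 × 408 = 2856
  C–I: 1 × 233 = 233
  Σ(formed) = 3757 kJ
ΔH = Σ(broken) − Σ(formed) = 3685 − 3757 = −72 kJ

ΔH ≈ −72 kJ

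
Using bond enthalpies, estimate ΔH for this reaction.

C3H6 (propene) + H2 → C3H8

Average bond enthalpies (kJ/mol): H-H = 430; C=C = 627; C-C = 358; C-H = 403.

ΔH ≈ −107 kJ

Bonds broken (reactants):
  C-C: 1 × 358 = 358
  C-H: 6 × 403 = 2418
  C=C: 1 × 627 = 627
  H-H: 1 × 430 = 430
  Σ(broken) = 3833 kJ
Bonds formed (products):
  C-C: 2 × 358 = 716
  C-H: 8 × 403 = 3224
  Σ(formed) = 3940 kJ
ΔH = Σ(broken) − Σ(formed) = 3833 − 3940 = −107 kJ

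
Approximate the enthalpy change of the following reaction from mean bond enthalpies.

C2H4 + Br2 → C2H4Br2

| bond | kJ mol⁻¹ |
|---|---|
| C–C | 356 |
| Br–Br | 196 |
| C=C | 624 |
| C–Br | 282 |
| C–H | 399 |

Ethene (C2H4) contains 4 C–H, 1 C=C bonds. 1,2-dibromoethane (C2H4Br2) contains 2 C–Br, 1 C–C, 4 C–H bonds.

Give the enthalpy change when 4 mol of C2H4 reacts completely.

ΔH = −400 kJ

Bonds broken (reactants):
  Br–Br: 1 × 196 = 196
  C–H: 4 × 399 = 1596
  C=C: 1 × 624 = 624
  Σ(broken) = 2416 kJ
Bonds formed (products):
  C–Br: 2 × 282 = 564
  C–C: 1 × 356 = 356
  C–H: 4 × 399 = 1596
  Σ(formed) = 2516 kJ
ΔH = Σ(broken) − Σ(formed) = 2416 − 2516 = −100 kJ
For 4× the reaction as written: 4 × (−100) = −400 kJ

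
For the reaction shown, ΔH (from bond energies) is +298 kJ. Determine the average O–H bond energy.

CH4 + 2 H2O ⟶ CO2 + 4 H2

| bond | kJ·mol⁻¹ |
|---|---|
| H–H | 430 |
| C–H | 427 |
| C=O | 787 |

Let D be the O–H bond energy.
Σ(broken) = 4×427 + 4×D = 1708 + 4D
Σ(formed) = 2×787 + 4×430 = 3294
ΔH = Σ(broken) − Σ(formed) = (1708 + 4D) − (3294) = −1586 + 4D
Setting this equal to +298 kJ gives 4D = 1884, so D = 471 kJ/mol.

D(O–H) ≈ 471 kJ/mol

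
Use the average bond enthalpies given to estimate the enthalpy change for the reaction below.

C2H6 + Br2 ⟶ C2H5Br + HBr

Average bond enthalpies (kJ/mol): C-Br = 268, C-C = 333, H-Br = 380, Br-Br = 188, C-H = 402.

ΔH ≈ −58 kJ

Bonds broken (reactants):
  Br-Br: 1 × 188 = 188
  C-C: 1 × 333 = 333
  C-H: 6 × 402 = 2412
  Σ(broken) = 2933 kJ
Bonds formed (products):
  C-Br: 1 × 268 = 268
  C-C: 1 × 333 = 333
  C-H: 5 × 402 = 2010
  H-Br: 1 × 380 = 380
  Σ(formed) = 2991 kJ
ΔH = Σ(broken) − Σ(formed) = 2933 − 2991 = −58 kJ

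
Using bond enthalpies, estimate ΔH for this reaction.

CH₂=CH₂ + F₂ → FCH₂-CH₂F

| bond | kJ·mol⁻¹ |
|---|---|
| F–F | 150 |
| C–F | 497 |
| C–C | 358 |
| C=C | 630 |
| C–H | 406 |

ΔH ≈ −572 kJ

Bonds broken (reactants):
  C–H: 4 × 406 = 1624
  C=C: 1 × 630 = 630
  F–F: 1 × 150 = 150
  Σ(broken) = 2404 kJ
Bonds formed (products):
  C–C: 1 × 358 = 358
  C–F: 2 × 497 = 994
  C–H: 4 × 406 = 1624
  Σ(formed) = 2976 kJ
ΔH = Σ(broken) − Σ(formed) = 2404 − 2976 = −572 kJ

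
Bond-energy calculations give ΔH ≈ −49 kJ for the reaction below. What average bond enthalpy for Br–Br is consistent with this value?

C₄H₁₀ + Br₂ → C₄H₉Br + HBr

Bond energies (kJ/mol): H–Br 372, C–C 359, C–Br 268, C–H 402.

Let D be the Br–Br bond energy.
Σ(broken) = 1×D + 3×359 + 10×402 = 5097 + D
Σ(formed) = 1×268 + 3×359 + 9×402 + 1×372 = 5335
ΔH = Σ(broken) − Σ(formed) = (5097 + D) − (5335) = −238 + D
Setting this equal to −49 kJ gives D = 189 kJ/mol.

D(Br–Br) ≈ 189 kJ/mol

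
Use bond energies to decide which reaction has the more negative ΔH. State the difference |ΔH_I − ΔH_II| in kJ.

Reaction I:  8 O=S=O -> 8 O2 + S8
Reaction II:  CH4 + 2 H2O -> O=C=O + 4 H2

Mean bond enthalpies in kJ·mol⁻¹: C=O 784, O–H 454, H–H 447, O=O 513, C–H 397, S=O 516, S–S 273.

Reaction I:
  Bonds broken (reactants):
    S=O: 16 × 516 = 8256
    Σ(broken) = 8256 kJ
  Bonds formed (products):
    O=O: 8 × 513 = 4104
    S–S: 8 × 273 = 2184
    Σ(formed) = 6288 kJ
  ΔH_I = 8256 − 6288 = +1968 kJ
Reaction II:
  Bonds broken (reactants):
    C–H: 4 × 397 = 1588
    O–H: 4 × 454 = 1816
    Σ(broken) = 3404 kJ
  Bonds formed (products):
    C=O: 2 × 784 = 1568
    H–H: 4 × 447 = 1788
    Σ(formed) = 3356 kJ
  ΔH_II = 3404 − 3356 = +48 kJ
ΔH_I − ΔH_II = +1920 kJ, so reaction II has the more negative ΔH; |ΔH_I − ΔH_II| = 1920 kJ.

Reaction II, by 1920 kJ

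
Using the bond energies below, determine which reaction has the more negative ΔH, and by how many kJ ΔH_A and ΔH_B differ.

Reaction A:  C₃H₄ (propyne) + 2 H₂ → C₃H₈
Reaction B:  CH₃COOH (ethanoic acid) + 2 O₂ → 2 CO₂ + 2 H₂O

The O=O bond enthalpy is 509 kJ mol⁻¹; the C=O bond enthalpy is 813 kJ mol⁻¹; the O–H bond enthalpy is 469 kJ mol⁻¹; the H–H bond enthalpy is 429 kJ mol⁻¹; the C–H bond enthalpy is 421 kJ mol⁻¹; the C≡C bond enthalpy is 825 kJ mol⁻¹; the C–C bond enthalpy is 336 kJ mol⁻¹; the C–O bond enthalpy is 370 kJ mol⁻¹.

Reaction A:
  Bonds broken (reactants):
    C≡C: 1 × 825 = 825
    C–C: 1 × 336 = 336
    C–H: 4 × 421 = 1684
    H–H: 2 × 429 = 858
    Σ(broken) = 3703 kJ
  Bonds formed (products):
    C–C: 2 × 336 = 672
    C–H: 8 × 421 = 3368
    Σ(formed) = 4040 kJ
  ΔH_A = 3703 − 4040 = −337 kJ
Reaction B:
  Bonds broken (reactants):
    C–C: 1 × 336 = 336
    C–H: 3 × 421 = 1263
    C–O: 1 × 370 = 370
    C=O: 1 × 813 = 813
    O–H: 1 × 469 = 469
    O=O: 2 × 509 = 1018
    Σ(broken) = 4269 kJ
  Bonds formed (products):
    C=O: 4 × 813 = 3252
    O–H: 4 × 469 = 1876
    Σ(formed) = 5128 kJ
  ΔH_B = 4269 − 5128 = −859 kJ
ΔH_A − ΔH_B = +522 kJ, so reaction B has the more negative ΔH; |ΔH_A − ΔH_B| = 522 kJ.

Reaction B, by 522 kJ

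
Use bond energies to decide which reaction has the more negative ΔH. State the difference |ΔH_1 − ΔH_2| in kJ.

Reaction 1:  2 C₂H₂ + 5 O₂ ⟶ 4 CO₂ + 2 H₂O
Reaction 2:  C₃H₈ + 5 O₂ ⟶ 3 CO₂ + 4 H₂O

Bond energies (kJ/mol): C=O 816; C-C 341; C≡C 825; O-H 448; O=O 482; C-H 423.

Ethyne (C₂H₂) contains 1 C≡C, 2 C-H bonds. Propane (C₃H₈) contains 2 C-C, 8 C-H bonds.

Reaction 1:
  Bonds broken (reactants):
    C≡C: 2 × 825 = 1650
    C-H: 4 × 423 = 1692
    O=O: 5 × 482 = 2410
    Σ(broken) = 5752 kJ
  Bonds formed (products):
    C=O: 8 × 816 = 6528
    O-H: 4 × 448 = 1792
    Σ(formed) = 8320 kJ
  ΔH_1 = 5752 − 8320 = −2568 kJ
Reaction 2:
  Bonds broken (reactants):
    C-C: 2 × 341 = 682
    C-H: 8 × 423 = 3384
    O=O: 5 × 482 = 2410
    Σ(broken) = 6476 kJ
  Bonds formed (products):
    C=O: 6 × 816 = 4896
    O-H: 8 × 448 = 3584
    Σ(formed) = 8480 kJ
  ΔH_2 = 6476 − 8480 = −2004 kJ
ΔH_1 − ΔH_2 = −564 kJ, so reaction 1 has the more negative ΔH; |ΔH_1 − ΔH_2| = 564 kJ.

Reaction 1, by 564 kJ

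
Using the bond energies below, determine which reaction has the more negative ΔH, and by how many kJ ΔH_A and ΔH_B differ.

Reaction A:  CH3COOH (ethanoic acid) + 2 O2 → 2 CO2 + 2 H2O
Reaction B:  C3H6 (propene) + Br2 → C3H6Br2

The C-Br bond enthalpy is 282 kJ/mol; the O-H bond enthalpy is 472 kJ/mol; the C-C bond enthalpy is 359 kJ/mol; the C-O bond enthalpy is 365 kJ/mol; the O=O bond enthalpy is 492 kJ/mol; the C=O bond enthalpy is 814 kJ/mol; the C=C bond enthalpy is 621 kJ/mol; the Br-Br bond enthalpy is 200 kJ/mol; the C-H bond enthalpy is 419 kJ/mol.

Reaction A:
  Bonds broken (reactants):
    C-C: 1 × 359 = 359
    C-H: 3 × 419 = 1257
    C-O: 1 × 365 = 365
    C=O: 1 × 814 = 814
    O-H: 1 × 472 = 472
    O=O: 2 × 492 = 984
    Σ(broken) = 4251 kJ
  Bonds formed (products):
    C=O: 4 × 814 = 3256
    O-H: 4 × 472 = 1888
    Σ(formed) = 5144 kJ
  ΔH_A = 4251 − 5144 = −893 kJ
Reaction B:
  Bonds broken (reactants):
    Br-Br: 1 × 200 = 200
    C-C: 1 × 359 = 359
    C-H: 6 × 419 = 2514
    C=C: 1 × 621 = 621
    Σ(broken) = 3694 kJ
  Bonds formed (products):
    C-Br: 2 × 282 = 564
    C-C: 2 × 359 = 718
    C-H: 6 × 419 = 2514
    Σ(formed) = 3796 kJ
  ΔH_B = 3694 − 3796 = −102 kJ
ΔH_A − ΔH_B = −791 kJ, so reaction A has the more negative ΔH; |ΔH_A − ΔH_B| = 791 kJ.

Reaction A, by 791 kJ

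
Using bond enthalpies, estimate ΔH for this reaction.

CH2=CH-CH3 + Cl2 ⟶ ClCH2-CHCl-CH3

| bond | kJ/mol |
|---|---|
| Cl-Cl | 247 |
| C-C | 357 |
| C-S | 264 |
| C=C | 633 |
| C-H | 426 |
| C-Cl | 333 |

Bonds broken (reactants):
  C-C: 1 × 357 = 357
  C-H: 6 × 426 = 2556
  C=C: 1 × 633 = 633
  Cl-Cl: 1 × 247 = 247
  Σ(broken) = 3793 kJ
Bonds formed (products):
  C-C: 2 × 357 = 714
  C-Cl: 2 × 333 = 666
  C-H: 6 × 426 = 2556
  Σ(formed) = 3936 kJ
ΔH = Σ(broken) − Σ(formed) = 3793 − 3936 = −143 kJ

ΔH ≈ −143 kJ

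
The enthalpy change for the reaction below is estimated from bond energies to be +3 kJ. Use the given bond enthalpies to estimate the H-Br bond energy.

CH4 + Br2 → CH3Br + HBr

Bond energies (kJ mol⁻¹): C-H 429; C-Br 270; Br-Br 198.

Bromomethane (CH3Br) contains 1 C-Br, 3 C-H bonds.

D(H-Br) ≈ 354 kJ/mol

Let D be the H-Br bond energy.
Σ(broken) = 1×198 + 4×429 = 1914
Σ(formed) = 1×270 + 3×429 + 1×D = 1557 + D
ΔH = Σ(broken) − Σ(formed) = (1914) − (1557 + D) = +357 − D
Setting this equal to +3 kJ gives D = 354 kJ/mol.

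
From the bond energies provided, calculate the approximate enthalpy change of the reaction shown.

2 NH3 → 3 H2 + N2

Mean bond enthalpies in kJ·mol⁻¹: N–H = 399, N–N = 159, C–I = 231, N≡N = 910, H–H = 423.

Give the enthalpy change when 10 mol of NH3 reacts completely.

Bonds broken (reactants):
  N–H: 6 × 399 = 2394
  Σ(broken) = 2394 kJ
Bonds formed (products):
  H–H: 3 × 423 = 1269
  N≡N: 1 × 910 = 910
  Σ(formed) = 2179 kJ
ΔH = Σ(broken) − Σ(formed) = 2394 − 2179 = +215 kJ
For 5× the reaction as written: 5 × (+215) = +1075 kJ

ΔH = +1075 kJ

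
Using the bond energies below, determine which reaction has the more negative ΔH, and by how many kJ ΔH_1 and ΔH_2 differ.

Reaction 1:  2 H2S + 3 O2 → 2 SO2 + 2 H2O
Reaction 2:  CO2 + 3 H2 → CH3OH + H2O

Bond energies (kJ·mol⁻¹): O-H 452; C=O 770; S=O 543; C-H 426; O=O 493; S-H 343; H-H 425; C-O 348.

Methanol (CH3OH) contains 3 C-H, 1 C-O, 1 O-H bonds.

Reaction 1, by 962 kJ

Reaction 1:
  Bonds broken (reactants):
    O=O: 3 × 493 = 1479
    S-H: 4 × 343 = 1372
    Σ(broken) = 2851 kJ
  Bonds formed (products):
    O-H: 4 × 452 = 1808
    S=O: 4 × 543 = 2172
    Σ(formed) = 3980 kJ
  ΔH_1 = 2851 − 3980 = −1129 kJ
Reaction 2:
  Bonds broken (reactants):
    C=O: 2 × 770 = 1540
    H-H: 3 × 425 = 1275
    Σ(broken) = 2815 kJ
  Bonds formed (products):
    C-H: 3 × 426 = 1278
    C-O: 1 × 348 = 348
    O-H: 3 × 452 = 1356
    Σ(formed) = 2982 kJ
  ΔH_2 = 2815 − 2982 = −167 kJ
ΔH_1 − ΔH_2 = −962 kJ, so reaction 1 has the more negative ΔH; |ΔH_1 − ΔH_2| = 962 kJ.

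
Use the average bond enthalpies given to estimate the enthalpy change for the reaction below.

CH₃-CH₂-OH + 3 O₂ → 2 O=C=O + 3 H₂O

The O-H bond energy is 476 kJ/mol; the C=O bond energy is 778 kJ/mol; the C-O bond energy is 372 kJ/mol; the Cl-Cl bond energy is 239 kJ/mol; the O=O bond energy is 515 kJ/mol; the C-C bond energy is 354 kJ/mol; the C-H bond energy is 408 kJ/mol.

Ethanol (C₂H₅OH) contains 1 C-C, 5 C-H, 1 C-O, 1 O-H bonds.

Bonds broken (reactants):
  C-C: 1 × 354 = 354
  C-H: 5 × 408 = 2040
  C-O: 1 × 372 = 372
  O-H: 1 × 476 = 476
  O=O: 3 × 515 = 1545
  Σ(broken) = 4787 kJ
Bonds formed (products):
  C=O: 4 × 778 = 3112
  O-H: 6 × 476 = 2856
  Σ(formed) = 5968 kJ
ΔH = Σ(broken) − Σ(formed) = 4787 − 5968 = −1181 kJ

ΔH ≈ −1181 kJ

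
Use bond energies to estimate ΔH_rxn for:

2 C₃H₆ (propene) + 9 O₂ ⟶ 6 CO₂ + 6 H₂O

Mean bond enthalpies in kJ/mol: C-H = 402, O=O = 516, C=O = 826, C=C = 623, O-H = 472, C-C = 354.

ΔH ≈ −4154 kJ

Bonds broken (reactants):
  C-C: 2 × 354 = 708
  C-H: 12 × 402 = 4824
  C=C: 2 × 623 = 1246
  O=O: 9 × 516 = 4644
  Σ(broken) = 11422 kJ
Bonds formed (products):
  C=O: 12 × 826 = 9912
  O-H: 12 × 472 = 5664
  Σ(formed) = 15576 kJ
ΔH = Σ(broken) − Σ(formed) = 11422 − 15576 = −4154 kJ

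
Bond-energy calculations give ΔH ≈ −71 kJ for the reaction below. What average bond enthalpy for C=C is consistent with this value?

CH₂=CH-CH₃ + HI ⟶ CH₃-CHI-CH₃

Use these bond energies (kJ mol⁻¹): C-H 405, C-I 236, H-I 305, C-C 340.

D(C=C) ≈ 605 kJ/mol

Let D be the C=C bond energy.
Σ(broken) = 1×340 + 6×405 + 1×D + 1×305 = 3075 + D
Σ(formed) = 2×340 + 7×405 + 1×236 = 3751
ΔH = Σ(broken) − Σ(formed) = (3075 + D) − (3751) = −676 + D
Setting this equal to −71 kJ gives D = 605 kJ/mol.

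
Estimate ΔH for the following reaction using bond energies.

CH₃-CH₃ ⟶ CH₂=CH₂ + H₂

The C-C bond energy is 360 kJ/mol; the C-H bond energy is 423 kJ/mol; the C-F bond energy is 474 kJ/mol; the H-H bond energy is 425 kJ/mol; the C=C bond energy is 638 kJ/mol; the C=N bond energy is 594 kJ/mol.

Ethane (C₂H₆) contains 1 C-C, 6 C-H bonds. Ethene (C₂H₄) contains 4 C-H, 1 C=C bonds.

ΔH ≈ +143 kJ

Bonds broken (reactants):
  C-C: 1 × 360 = 360
  C-H: 6 × 423 = 2538
  Σ(broken) = 2898 kJ
Bonds formed (products):
  C-H: 4 × 423 = 1692
  C=C: 1 × 638 = 638
  H-H: 1 × 425 = 425
  Σ(formed) = 2755 kJ
ΔH = Σ(broken) − Σ(formed) = 2898 − 2755 = +143 kJ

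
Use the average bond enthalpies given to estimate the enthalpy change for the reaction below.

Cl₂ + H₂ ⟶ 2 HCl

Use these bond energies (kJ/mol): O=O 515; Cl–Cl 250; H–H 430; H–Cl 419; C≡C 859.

ΔH ≈ −158 kJ

Bonds broken (reactants):
  Cl–Cl: 1 × 250 = 250
  H–H: 1 × 430 = 430
  Σ(broken) = 680 kJ
Bonds formed (products):
  H–Cl: 2 × 419 = 838
  Σ(formed) = 838 kJ
ΔH = Σ(broken) − Σ(formed) = 680 − 838 = −158 kJ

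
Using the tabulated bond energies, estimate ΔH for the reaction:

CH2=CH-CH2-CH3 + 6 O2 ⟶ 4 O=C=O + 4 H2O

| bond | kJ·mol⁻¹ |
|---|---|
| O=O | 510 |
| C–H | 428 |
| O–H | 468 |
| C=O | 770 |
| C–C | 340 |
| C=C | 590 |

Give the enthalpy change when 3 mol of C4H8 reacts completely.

Bonds broken (reactants):
  C–C: 2 × 340 = 680
  C–H: 8 × 428 = 3424
  C=C: 1 × 590 = 590
  O=O: 6 × 510 = 3060
  Σ(broken) = 7754 kJ
Bonds formed (products):
  C=O: 8 × 770 = 6160
  O–H: 8 × 468 = 3744
  Σ(formed) = 9904 kJ
ΔH = Σ(broken) − Σ(formed) = 7754 − 9904 = −2150 kJ
For 3× the reaction as written: 3 × (−2150) = −6450 kJ

ΔH = −6450 kJ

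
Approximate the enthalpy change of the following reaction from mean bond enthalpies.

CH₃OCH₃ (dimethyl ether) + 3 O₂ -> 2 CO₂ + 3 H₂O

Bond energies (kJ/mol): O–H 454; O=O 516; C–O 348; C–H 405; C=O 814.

ΔH ≈ −1306 kJ

Bonds broken (reactants):
  C–H: 6 × 405 = 2430
  C–O: 2 × 348 = 696
  O=O: 3 × 516 = 1548
  Σ(broken) = 4674 kJ
Bonds formed (products):
  C=O: 4 × 814 = 3256
  O–H: 6 × 454 = 2724
  Σ(formed) = 5980 kJ
ΔH = Σ(broken) − Σ(formed) = 4674 − 5980 = −1306 kJ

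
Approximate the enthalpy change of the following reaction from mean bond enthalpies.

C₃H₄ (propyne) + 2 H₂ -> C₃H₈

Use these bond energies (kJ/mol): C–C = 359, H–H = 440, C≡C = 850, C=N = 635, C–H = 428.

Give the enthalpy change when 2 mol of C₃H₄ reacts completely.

ΔH = −682 kJ

Bonds broken (reactants):
  C≡C: 1 × 850 = 850
  C–C: 1 × 359 = 359
  C–H: 4 × 428 = 1712
  H–H: 2 × 440 = 880
  Σ(broken) = 3801 kJ
Bonds formed (products):
  C–C: 2 × 359 = 718
  C–H: 8 × 428 = 3424
  Σ(formed) = 4142 kJ
ΔH = Σ(broken) − Σ(formed) = 3801 − 4142 = −341 kJ
For 2× the reaction as written: 2 × (−341) = −682 kJ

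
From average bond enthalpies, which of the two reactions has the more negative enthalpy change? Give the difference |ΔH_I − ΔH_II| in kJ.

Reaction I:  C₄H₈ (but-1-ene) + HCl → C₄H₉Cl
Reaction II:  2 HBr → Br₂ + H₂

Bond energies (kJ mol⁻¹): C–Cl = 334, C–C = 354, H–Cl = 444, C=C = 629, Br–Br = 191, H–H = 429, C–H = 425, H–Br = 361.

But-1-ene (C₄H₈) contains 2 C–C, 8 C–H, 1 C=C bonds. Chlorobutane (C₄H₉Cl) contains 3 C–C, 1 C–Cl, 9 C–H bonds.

Reaction I, by 142 kJ

Reaction I:
  Bonds broken (reactants):
    C–C: 2 × 354 = 708
    C–H: 8 × 425 = 3400
    C=C: 1 × 629 = 629
    H–Cl: 1 × 444 = 444
    Σ(broken) = 5181 kJ
  Bonds formed (products):
    C–C: 3 × 354 = 1062
    C–Cl: 1 × 334 = 334
    C–H: 9 × 425 = 3825
    Σ(formed) = 5221 kJ
  ΔH_I = 5181 − 5221 = −40 kJ
Reaction II:
  Bonds broken (reactants):
    H–Br: 2 × 361 = 722
    Σ(broken) = 722 kJ
  Bonds formed (products):
    Br–Br: 1 × 191 = 191
    H–H: 1 × 429 = 429
    Σ(formed) = 620 kJ
  ΔH_II = 722 − 620 = +102 kJ
ΔH_I − ΔH_II = −142 kJ, so reaction I has the more negative ΔH; |ΔH_I − ΔH_II| = 142 kJ.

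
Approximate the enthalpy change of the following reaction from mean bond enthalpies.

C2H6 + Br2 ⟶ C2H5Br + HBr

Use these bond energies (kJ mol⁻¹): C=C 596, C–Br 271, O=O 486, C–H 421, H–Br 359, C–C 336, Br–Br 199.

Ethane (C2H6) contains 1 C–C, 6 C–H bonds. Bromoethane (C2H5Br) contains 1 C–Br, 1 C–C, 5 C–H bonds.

Bonds broken (reactants):
  Br–Br: 1 × 199 = 199
  C–C: 1 × 336 = 336
  C–H: 6 × 421 = 2526
  Σ(broken) = 3061 kJ
Bonds formed (products):
  C–Br: 1 × 271 = 271
  C–C: 1 × 336 = 336
  C–H: 5 × 421 = 2105
  H–Br: 1 × 359 = 359
  Σ(formed) = 3071 kJ
ΔH = Σ(broken) − Σ(formed) = 3061 − 3071 = −10 kJ

ΔH ≈ −10 kJ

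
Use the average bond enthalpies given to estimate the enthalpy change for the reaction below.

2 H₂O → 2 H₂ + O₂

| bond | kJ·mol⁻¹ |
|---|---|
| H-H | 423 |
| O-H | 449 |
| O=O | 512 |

Bonds broken (reactants):
  O-H: 4 × 449 = 1796
  Σ(broken) = 1796 kJ
Bonds formed (products):
  H-H: 2 × 423 = 846
  O=O: 1 × 512 = 512
  Σ(formed) = 1358 kJ
ΔH = Σ(broken) − Σ(formed) = 1796 − 1358 = +438 kJ

ΔH ≈ +438 kJ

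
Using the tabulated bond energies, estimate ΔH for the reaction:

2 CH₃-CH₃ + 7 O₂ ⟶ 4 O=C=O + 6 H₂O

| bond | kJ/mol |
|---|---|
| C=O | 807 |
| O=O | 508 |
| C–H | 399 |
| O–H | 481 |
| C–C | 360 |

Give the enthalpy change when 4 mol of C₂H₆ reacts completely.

ΔH = −6328 kJ

Bonds broken (reactants):
  C–C: 2 × 360 = 720
  C–H: 12 × 399 = 4788
  O=O: 7 × 508 = 3556
  Σ(broken) = 9064 kJ
Bonds formed (products):
  C=O: 8 × 807 = 6456
  O–H: 12 × 481 = 5772
  Σ(formed) = 12228 kJ
ΔH = Σ(broken) − Σ(formed) = 9064 − 12228 = −3164 kJ
For 2× the reaction as written: 2 × (−3164) = −6328 kJ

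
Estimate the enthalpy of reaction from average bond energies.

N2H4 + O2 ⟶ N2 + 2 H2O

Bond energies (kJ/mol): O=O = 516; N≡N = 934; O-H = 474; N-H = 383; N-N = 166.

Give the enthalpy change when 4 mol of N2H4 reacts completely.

Bonds broken (reactants):
  N-H: 4 × 383 = 1532
  N-N: 1 × 166 = 166
  O=O: 1 × 516 = 516
  Σ(broken) = 2214 kJ
Bonds formed (products):
  N≡N: 1 × 934 = 934
  O-H: 4 × 474 = 1896
  Σ(formed) = 2830 kJ
ΔH = Σ(broken) − Σ(formed) = 2214 − 2830 = −616 kJ
For 4× the reaction as written: 4 × (−616) = −2464 kJ

ΔH = −2464 kJ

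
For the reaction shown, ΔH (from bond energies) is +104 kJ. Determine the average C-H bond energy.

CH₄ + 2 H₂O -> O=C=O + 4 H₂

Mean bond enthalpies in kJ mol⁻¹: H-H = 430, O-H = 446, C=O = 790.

D(C-H) ≈ 405 kJ/mol

Let D be the C-H bond energy.
Σ(broken) = 4×D + 4×446 = 1784 + 4D
Σ(formed) = 2×790 + 4×430 = 3300
ΔH = Σ(broken) − Σ(formed) = (1784 + 4D) − (3300) = −1516 + 4D
Setting this equal to +104 kJ gives 4D = 1620, so D = 405 kJ/mol.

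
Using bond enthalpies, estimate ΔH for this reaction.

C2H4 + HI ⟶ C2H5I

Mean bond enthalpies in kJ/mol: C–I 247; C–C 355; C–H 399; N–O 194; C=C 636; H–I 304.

Bonds broken (reactants):
  C–H: 4 × 399 = 1596
  C=C: 1 × 636 = 636
  H–I: 1 × 304 = 304
  Σ(broken) = 2536 kJ
Bonds formed (products):
  C–C: 1 × 355 = 355
  C–H: 5 × 399 = 1995
  C–I: 1 × 247 = 247
  Σ(formed) = 2597 kJ
ΔH = Σ(broken) − Σ(formed) = 2536 − 2597 = −61 kJ

ΔH ≈ −61 kJ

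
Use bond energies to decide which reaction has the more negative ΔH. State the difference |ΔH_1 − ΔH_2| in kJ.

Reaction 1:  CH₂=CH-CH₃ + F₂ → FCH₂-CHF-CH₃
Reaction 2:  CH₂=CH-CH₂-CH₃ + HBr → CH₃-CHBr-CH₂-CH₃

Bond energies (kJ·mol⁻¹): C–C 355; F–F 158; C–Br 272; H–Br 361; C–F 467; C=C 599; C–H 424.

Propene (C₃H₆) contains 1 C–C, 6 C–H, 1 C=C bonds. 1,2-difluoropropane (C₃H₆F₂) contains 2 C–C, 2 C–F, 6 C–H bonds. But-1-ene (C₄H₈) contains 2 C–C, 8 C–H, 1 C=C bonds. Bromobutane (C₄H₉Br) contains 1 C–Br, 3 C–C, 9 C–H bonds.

Reaction 1:
  Bonds broken (reactants):
    C–C: 1 × 355 = 355
    C–H: 6 × 424 = 2544
    C=C: 1 × 599 = 599
    F–F: 1 × 158 = 158
    Σ(broken) = 3656 kJ
  Bonds formed (products):
    C–C: 2 × 355 = 710
    C–F: 2 × 467 = 934
    C–H: 6 × 424 = 2544
    Σ(formed) = 4188 kJ
  ΔH_1 = 3656 − 4188 = −532 kJ
Reaction 2:
  Bonds broken (reactants):
    C–C: 2 × 355 = 710
    C–H: 8 × 424 = 3392
    C=C: 1 × 599 = 599
    H–Br: 1 × 361 = 361
    Σ(broken) = 5062 kJ
  Bonds formed (products):
    C–Br: 1 × 272 = 272
    C–C: 3 × 355 = 1065
    C–H: 9 × 424 = 3816
    Σ(formed) = 5153 kJ
  ΔH_2 = 5062 − 5153 = −91 kJ
ΔH_1 − ΔH_2 = −441 kJ, so reaction 1 has the more negative ΔH; |ΔH_1 − ΔH_2| = 441 kJ.

Reaction 1, by 441 kJ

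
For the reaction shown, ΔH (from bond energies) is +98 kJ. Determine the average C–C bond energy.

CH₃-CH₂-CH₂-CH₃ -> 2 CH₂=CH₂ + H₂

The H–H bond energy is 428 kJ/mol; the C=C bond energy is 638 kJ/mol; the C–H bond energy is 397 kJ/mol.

D(C–C) ≈ 336 kJ/mol

Let D be the C–C bond energy.
Σ(broken) = 3×D + 10×397 = 3970 + 3D
Σ(formed) = 8×397 + 2×638 + 1×428 = 4880
ΔH = Σ(broken) − Σ(formed) = (3970 + 3D) − (4880) = −910 + 3D
Setting this equal to +98 kJ gives 3D = 1008, so D = 336 kJ/mol.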